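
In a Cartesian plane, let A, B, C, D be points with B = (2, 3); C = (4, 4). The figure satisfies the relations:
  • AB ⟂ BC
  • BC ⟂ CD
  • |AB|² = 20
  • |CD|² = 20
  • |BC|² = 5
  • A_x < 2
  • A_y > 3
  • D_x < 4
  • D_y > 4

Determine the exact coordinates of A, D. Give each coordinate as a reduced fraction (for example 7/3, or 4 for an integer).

A = (0, 7)
D = (2, 8)

1. A_x = 0  [[AB ⟂ BC ⇒ -2x-1y+7=0] ∩ [|A−(2, 3)|²=20]]
2. A_y = 7  [[AB ⟂ BC ⇒ -2x-1y+7=0] ∩ [|A−(2, 3)|²=20]]
   so A = (0, 7)
3. D_x = 2  [[BC ⟂ CD ⇒ 2x+1y-12=0] ∩ [|D−(4, 4)|²=20]]
4. D_y = 8  [[BC ⟂ CD ⇒ 2x+1y-12=0] ∩ [|D−(4, 4)|²=20]]
   so D = (2, 8)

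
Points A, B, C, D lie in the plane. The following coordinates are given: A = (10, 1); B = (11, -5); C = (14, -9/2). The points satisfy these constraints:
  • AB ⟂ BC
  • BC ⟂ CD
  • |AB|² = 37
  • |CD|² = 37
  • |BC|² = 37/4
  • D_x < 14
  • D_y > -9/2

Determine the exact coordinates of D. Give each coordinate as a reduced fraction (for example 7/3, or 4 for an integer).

D = (13, 3/2)

1. D_x = 13  [[BC ⟂ CD ⇒ 3x+1/2y-159/4=0] ∩ [|D−(14, -9/2)|²=37]]
2. D_y = 3/2  [[BC ⟂ CD ⇒ 3x+1/2y-159/4=0] ∩ [|D−(14, -9/2)|²=37]]
   so D = (13, 3/2)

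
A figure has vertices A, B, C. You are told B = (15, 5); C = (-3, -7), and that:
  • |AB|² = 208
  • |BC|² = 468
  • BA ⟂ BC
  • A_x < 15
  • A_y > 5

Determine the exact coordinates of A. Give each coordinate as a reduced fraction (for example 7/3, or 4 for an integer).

1. A_x = 7  [[BA ⟂ BC ⇒ -18x-12y+330=0] ∩ [|A−(15, 5)|²=208]]
2. A_y = 17  [[BA ⟂ BC ⇒ -18x-12y+330=0] ∩ [|A−(15, 5)|²=208]]
   so A = (7, 17)

A = (7, 17)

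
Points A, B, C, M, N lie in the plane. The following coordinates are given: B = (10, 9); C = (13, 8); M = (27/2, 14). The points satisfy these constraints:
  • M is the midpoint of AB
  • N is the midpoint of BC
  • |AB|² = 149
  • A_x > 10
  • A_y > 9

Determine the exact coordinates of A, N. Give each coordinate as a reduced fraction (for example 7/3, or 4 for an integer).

A = (17, 19)
N = (23/2, 17/2)

1. A_x = 17  [A = 2·M−B = 2·(27/2, 14)−(10, 9)]
2. A_y = 19  [A = 2·M−B = 2·(27/2, 14)−(10, 9)]
   so A = (17, 19)
3. N_x = 23/2  [2·N = B+C = (10, 9)+(13, 8)]
4. N_y = 17/2  [2·N = B+C = (10, 9)+(13, 8)]
   so N = (23/2, 17/2)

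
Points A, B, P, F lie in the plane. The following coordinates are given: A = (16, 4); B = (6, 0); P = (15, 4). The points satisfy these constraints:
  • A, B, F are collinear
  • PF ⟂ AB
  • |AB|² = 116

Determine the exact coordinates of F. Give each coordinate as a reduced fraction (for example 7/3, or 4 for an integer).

1. F_x = 439/29  [[A, B, F are collinear ⇒ 4x-10y-24=0] ∩ [PF ⟂ AB ⇒ -10x-4y+166=0]]
2. F_y = 106/29  [[A, B, F are collinear ⇒ 4x-10y-24=0] ∩ [PF ⟂ AB ⇒ -10x-4y+166=0]]
   so F = (439/29, 106/29)

F = (439/29, 106/29)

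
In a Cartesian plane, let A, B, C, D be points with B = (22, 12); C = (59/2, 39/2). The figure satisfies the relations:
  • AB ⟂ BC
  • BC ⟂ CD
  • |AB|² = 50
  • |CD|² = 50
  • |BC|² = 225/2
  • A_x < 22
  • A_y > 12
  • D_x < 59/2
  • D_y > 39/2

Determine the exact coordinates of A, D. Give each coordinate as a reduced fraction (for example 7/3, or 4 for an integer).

1. A_x = 17  [[AB ⟂ BC ⇒ -15/2x-15/2y+255=0] ∩ [|A−(22, 12)|²=50]]
2. A_y = 17  [[AB ⟂ BC ⇒ -15/2x-15/2y+255=0] ∩ [|A−(22, 12)|²=50]]
   so A = (17, 17)
3. D_x = 49/2  [[BC ⟂ CD ⇒ 15/2x+15/2y-735/2=0] ∩ [|D−(59/2, 39/2)|²=50]]
4. D_y = 49/2  [[BC ⟂ CD ⇒ 15/2x+15/2y-735/2=0] ∩ [|D−(59/2, 39/2)|²=50]]
   so D = (49/2, 49/2)

A = (17, 17)
D = (49/2, 49/2)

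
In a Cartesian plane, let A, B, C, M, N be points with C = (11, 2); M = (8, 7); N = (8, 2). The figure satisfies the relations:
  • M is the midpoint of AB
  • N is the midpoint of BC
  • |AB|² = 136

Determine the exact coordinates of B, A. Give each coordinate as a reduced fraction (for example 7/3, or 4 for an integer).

1. B_x = 5  [B = 2·N−C = 2·(8, 2)−(11, 2)]
2. B_y = 2  [B = 2·N−C = 2·(8, 2)−(11, 2)]
   so B = (5, 2)
3. A_x = 11  [A = 2·M−B = 2·(8, 7)−(5, 2)]
4. A_y = 12  [A = 2·M−B = 2·(8, 7)−(5, 2)]
   so A = (11, 12)

B = (5, 2)
A = (11, 12)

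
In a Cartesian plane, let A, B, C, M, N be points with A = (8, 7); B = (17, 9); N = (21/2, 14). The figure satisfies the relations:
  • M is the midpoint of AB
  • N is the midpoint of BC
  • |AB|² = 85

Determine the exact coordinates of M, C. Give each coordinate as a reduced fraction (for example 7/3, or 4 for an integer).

M = (25/2, 8)
C = (4, 19)

1. M_x = 25/2  [2·M = A+B = (8, 7)+(17, 9)]
2. M_y = 8  [2·M = A+B = (8, 7)+(17, 9)]
   so M = (25/2, 8)
3. C_x = 4  [C = 2·N−B = 2·(21/2, 14)−(17, 9)]
4. C_y = 19  [C = 2·N−B = 2·(21/2, 14)−(17, 9)]
   so C = (4, 19)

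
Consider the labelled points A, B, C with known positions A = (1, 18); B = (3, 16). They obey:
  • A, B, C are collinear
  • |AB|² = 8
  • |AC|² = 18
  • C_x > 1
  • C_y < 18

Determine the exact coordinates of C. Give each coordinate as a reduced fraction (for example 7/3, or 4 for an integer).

1. C_x = 4  [[A, B, C are collinear ⇒ 2x+2y-38=0] ∩ [|C−(1, 18)|²=18]]
2. C_y = 15  [[A, B, C are collinear ⇒ 2x+2y-38=0] ∩ [|C−(1, 18)|²=18]]
   so C = (4, 15)

C = (4, 15)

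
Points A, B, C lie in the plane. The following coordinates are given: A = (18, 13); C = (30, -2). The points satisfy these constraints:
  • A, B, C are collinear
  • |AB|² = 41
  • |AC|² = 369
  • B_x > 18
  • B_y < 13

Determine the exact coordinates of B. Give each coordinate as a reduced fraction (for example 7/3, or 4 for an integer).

1. B_x = 22  [[A, B, C are collinear ⇒ -15x-12y+426=0] ∩ [|B−(18, 13)|²=41]]
2. B_y = 8  [[A, B, C are collinear ⇒ -15x-12y+426=0] ∩ [|B−(18, 13)|²=41]]
   so B = (22, 8)

B = (22, 8)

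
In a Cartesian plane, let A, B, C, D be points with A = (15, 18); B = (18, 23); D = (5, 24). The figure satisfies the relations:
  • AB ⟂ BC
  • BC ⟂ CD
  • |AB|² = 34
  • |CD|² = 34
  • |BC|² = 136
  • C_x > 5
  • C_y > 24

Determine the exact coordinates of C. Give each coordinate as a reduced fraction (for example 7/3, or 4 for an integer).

C = (8, 29)

1. C_x = 8  [[AB ⟂ BC ⇒ 3x+5y-169=0] ∩ [|C−(5, 24)|²=34]]
2. C_y = 29  [[AB ⟂ BC ⇒ 3x+5y-169=0] ∩ [|C−(5, 24)|²=34]]
   so C = (8, 29)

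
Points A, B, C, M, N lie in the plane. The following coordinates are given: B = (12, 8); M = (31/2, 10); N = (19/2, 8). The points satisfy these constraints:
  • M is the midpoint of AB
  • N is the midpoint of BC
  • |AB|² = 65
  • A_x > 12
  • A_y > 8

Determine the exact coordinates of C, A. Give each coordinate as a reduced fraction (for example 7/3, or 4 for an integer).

C = (7, 8)
A = (19, 12)

1. A_x = 19  [A = 2·M−B = 2·(31/2, 10)−(12, 8)]
2. A_y = 12  [A = 2·M−B = 2·(31/2, 10)−(12, 8)]
   so A = (19, 12)
3. C_x = 7  [C = 2·N−B = 2·(19/2, 8)−(12, 8)]
4. C_y = 8  [C = 2·N−B = 2·(19/2, 8)−(12, 8)]
   so C = (7, 8)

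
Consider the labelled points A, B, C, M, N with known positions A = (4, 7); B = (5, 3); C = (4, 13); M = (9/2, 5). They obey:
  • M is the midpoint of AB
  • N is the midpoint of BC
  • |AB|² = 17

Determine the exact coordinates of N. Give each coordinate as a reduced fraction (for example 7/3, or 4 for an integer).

1. N_x = 9/2  [2·N = B+C = (5, 3)+(4, 13)]
2. N_y = 8  [2·N = B+C = (5, 3)+(4, 13)]
   so N = (9/2, 8)

N = (9/2, 8)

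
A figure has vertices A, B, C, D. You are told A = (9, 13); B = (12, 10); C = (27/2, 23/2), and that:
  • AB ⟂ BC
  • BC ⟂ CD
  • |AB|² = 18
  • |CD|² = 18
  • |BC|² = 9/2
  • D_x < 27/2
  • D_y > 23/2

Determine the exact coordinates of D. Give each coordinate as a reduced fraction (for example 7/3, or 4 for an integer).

D = (21/2, 29/2)

1. D_x = 21/2  [[BC ⟂ CD ⇒ 3/2x+3/2y-75/2=0] ∩ [|D−(27/2, 23/2)|²=18]]
2. D_y = 29/2  [[BC ⟂ CD ⇒ 3/2x+3/2y-75/2=0] ∩ [|D−(27/2, 23/2)|²=18]]
   so D = (21/2, 29/2)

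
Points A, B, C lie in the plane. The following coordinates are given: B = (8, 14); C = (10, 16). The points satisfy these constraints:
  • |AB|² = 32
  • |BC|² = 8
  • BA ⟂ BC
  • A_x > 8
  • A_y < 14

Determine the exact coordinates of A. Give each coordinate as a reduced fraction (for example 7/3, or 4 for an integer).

1. A_x = 12  [[BA ⟂ BC ⇒ 2x+2y-44=0] ∩ [|A−(8, 14)|²=32]]
2. A_y = 10  [[BA ⟂ BC ⇒ 2x+2y-44=0] ∩ [|A−(8, 14)|²=32]]
   so A = (12, 10)

A = (12, 10)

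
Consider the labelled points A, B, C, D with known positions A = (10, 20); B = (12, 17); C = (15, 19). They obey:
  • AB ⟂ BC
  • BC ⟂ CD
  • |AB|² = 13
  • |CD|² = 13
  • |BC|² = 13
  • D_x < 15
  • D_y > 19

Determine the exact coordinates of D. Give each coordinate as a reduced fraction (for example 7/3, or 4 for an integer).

D = (13, 22)

1. D_x = 13  [[BC ⟂ CD ⇒ 3x+2y-83=0] ∩ [|D−(15, 19)|²=13]]
2. D_y = 22  [[BC ⟂ CD ⇒ 3x+2y-83=0] ∩ [|D−(15, 19)|²=13]]
   so D = (13, 22)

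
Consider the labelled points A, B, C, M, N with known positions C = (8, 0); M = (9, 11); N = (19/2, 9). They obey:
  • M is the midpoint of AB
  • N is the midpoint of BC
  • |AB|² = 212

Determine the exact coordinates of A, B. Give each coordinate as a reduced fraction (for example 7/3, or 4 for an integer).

A = (7, 4)
B = (11, 18)

1. B_x = 11  [B = 2·N−C = 2·(19/2, 9)−(8, 0)]
2. B_y = 18  [B = 2·N−C = 2·(19/2, 9)−(8, 0)]
   so B = (11, 18)
3. A_x = 7  [A = 2·M−B = 2·(9, 11)−(11, 18)]
4. A_y = 4  [A = 2·M−B = 2·(9, 11)−(11, 18)]
   so A = (7, 4)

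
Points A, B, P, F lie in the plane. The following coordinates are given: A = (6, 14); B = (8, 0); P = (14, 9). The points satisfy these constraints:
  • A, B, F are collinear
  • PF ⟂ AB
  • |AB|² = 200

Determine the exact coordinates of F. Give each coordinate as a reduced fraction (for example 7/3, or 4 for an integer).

F = (343/50, 399/50)

1. F_x = 343/50  [[A, B, F are collinear ⇒ 14x+2y-112=0] ∩ [PF ⟂ AB ⇒ 2x-14y+98=0]]
2. F_y = 399/50  [[A, B, F are collinear ⇒ 14x+2y-112=0] ∩ [PF ⟂ AB ⇒ 2x-14y+98=0]]
   so F = (343/50, 399/50)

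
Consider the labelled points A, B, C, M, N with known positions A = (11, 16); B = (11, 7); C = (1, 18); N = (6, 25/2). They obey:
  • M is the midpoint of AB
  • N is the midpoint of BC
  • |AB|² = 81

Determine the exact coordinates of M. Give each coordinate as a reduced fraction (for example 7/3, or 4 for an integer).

1. M_x = 11  [2·M = A+B = (11, 16)+(11, 7)]
2. M_y = 23/2  [2·M = A+B = (11, 16)+(11, 7)]
   so M = (11, 23/2)

M = (11, 23/2)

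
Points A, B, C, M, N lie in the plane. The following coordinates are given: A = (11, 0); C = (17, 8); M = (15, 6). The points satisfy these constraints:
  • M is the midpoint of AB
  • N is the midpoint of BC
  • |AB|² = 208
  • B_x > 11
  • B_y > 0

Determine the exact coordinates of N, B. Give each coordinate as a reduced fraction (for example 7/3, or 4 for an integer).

N = (18, 10)
B = (19, 12)

1. B_x = 19  [B = 2·M−A = 2·(15, 6)−(11, 0)]
2. B_y = 12  [B = 2·M−A = 2·(15, 6)−(11, 0)]
   so B = (19, 12)
3. N_x = 18  [2·N = B+C = (19, 12)+(17, 8)]
4. N_y = 10  [2·N = B+C = (19, 12)+(17, 8)]
   so N = (18, 10)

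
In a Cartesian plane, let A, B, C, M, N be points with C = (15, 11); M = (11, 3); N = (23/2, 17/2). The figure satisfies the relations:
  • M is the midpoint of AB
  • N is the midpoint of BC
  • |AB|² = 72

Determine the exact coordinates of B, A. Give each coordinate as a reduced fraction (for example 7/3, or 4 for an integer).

B = (8, 6)
A = (14, 0)

1. B_x = 8  [B = 2·N−C = 2·(23/2, 17/2)−(15, 11)]
2. B_y = 6  [B = 2·N−C = 2·(23/2, 17/2)−(15, 11)]
   so B = (8, 6)
3. A_x = 14  [A = 2·M−B = 2·(11, 3)−(8, 6)]
4. A_y = 0  [A = 2·M−B = 2·(11, 3)−(8, 6)]
   so A = (14, 0)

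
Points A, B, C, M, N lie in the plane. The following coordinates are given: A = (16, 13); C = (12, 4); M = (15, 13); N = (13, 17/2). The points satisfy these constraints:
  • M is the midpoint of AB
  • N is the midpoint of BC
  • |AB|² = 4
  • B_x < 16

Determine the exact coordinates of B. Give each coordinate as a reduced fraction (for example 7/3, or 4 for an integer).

1. B_x = 14  [B = 2·M−A = 2·(15, 13)−(16, 13)]
2. B_y = 13  [B = 2·M−A = 2·(15, 13)−(16, 13)]
   so B = (14, 13)

B = (14, 13)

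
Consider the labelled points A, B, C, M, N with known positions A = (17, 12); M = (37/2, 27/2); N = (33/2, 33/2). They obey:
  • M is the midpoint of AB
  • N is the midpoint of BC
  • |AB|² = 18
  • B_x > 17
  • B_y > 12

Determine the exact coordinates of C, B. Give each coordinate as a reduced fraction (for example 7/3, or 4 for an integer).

1. B_x = 20  [B = 2·M−A = 2·(37/2, 27/2)−(17, 12)]
2. B_y = 15  [B = 2·M−A = 2·(37/2, 27/2)−(17, 12)]
   so B = (20, 15)
3. C_x = 13  [C = 2·N−B = 2·(33/2, 33/2)−(20, 15)]
4. C_y = 18  [C = 2·N−B = 2·(33/2, 33/2)−(20, 15)]
   so C = (13, 18)

C = (13, 18)
B = (20, 15)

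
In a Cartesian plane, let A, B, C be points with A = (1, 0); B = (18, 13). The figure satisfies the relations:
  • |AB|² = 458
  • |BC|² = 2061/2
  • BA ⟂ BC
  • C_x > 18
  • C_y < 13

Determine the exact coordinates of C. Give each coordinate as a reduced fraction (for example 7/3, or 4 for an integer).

1. C_x = 75/2  [[BA ⟂ BC ⇒ -17x-13y+475=0] ∩ [|C−(18, 13)|²=2061/2]]
2. C_y = -25/2  [[BA ⟂ BC ⇒ -17x-13y+475=0] ∩ [|C−(18, 13)|²=2061/2]]
   so C = (75/2, -25/2)

C = (75/2, -25/2)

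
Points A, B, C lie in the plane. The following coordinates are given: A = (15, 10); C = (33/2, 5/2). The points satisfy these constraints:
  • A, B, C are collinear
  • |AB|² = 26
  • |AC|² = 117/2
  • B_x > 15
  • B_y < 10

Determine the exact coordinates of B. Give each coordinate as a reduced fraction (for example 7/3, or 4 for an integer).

B = (16, 5)

1. B_x = 16  [[A, B, C are collinear ⇒ -15/2x-3/2y+255/2=0] ∩ [|B−(15, 10)|²=26]]
2. B_y = 5  [[A, B, C are collinear ⇒ -15/2x-3/2y+255/2=0] ∩ [|B−(15, 10)|²=26]]
   so B = (16, 5)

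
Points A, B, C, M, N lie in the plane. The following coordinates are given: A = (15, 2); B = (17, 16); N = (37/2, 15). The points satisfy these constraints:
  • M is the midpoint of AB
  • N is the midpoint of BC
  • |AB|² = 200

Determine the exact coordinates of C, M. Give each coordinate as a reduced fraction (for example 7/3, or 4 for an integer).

C = (20, 14)
M = (16, 9)

1. M_x = 16  [2·M = A+B = (15, 2)+(17, 16)]
2. M_y = 9  [2·M = A+B = (15, 2)+(17, 16)]
   so M = (16, 9)
3. C_x = 20  [C = 2·N−B = 2·(37/2, 15)−(17, 16)]
4. C_y = 14  [C = 2·N−B = 2·(37/2, 15)−(17, 16)]
   so C = (20, 14)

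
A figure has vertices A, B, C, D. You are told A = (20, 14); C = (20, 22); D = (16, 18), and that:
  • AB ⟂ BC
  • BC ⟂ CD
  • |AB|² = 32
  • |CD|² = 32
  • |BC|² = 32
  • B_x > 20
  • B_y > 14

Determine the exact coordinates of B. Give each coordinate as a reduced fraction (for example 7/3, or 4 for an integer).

B = (24, 18)

1. B_x = 24  [[BC ⟂ CD ⇒ 4x+4y-168=0] ∩ [|B−(20, 14)|²=32]]
2. B_y = 18  [[BC ⟂ CD ⇒ 4x+4y-168=0] ∩ [|B−(20, 14)|²=32]]
   so B = (24, 18)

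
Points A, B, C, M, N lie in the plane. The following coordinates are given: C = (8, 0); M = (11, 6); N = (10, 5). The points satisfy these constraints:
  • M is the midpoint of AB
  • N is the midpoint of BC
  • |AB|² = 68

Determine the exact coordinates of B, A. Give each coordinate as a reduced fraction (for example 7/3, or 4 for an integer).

1. B_x = 12  [B = 2·N−C = 2·(10, 5)−(8, 0)]
2. B_y = 10  [B = 2·N−C = 2·(10, 5)−(8, 0)]
   so B = (12, 10)
3. A_x = 10  [A = 2·M−B = 2·(11, 6)−(12, 10)]
4. A_y = 2  [A = 2·M−B = 2·(11, 6)−(12, 10)]
   so A = (10, 2)

B = (12, 10)
A = (10, 2)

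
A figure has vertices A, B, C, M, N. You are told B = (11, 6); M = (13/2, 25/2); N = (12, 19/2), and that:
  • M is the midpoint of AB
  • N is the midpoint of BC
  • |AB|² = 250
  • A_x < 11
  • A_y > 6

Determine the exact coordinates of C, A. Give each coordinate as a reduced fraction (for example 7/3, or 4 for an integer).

1. A_x = 2  [A = 2·M−B = 2·(13/2, 25/2)−(11, 6)]
2. A_y = 19  [A = 2·M−B = 2·(13/2, 25/2)−(11, 6)]
   so A = (2, 19)
3. C_x = 13  [C = 2·N−B = 2·(12, 19/2)−(11, 6)]
4. C_y = 13  [C = 2·N−B = 2·(12, 19/2)−(11, 6)]
   so C = (13, 13)

C = (13, 13)
A = (2, 19)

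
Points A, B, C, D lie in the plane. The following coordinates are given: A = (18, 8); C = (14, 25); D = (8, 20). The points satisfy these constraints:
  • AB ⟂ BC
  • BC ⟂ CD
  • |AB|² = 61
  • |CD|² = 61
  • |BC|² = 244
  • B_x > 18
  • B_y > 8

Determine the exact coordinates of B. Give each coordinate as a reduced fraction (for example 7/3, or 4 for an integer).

1. B_x = 24  [[BC ⟂ CD ⇒ 6x+5y-209=0] ∩ [|B−(18, 8)|²=61]]
2. B_y = 13  [[BC ⟂ CD ⇒ 6x+5y-209=0] ∩ [|B−(18, 8)|²=61]]
   so B = (24, 13)

B = (24, 13)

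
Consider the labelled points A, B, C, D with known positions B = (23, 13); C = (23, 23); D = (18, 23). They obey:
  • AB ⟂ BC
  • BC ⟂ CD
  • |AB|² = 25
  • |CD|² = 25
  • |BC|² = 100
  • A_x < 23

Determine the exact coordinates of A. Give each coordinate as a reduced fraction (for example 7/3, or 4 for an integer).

1. A_x = 18  [[AB ⟂ BC ⇒ -10y+130=0] ∩ [|A−(23, 13)|²=25]]
2. A_y = 13  [[AB ⟂ BC ⇒ -10y+130=0] ∩ [|A−(23, 13)|²=25]]
   so A = (18, 13)

A = (18, 13)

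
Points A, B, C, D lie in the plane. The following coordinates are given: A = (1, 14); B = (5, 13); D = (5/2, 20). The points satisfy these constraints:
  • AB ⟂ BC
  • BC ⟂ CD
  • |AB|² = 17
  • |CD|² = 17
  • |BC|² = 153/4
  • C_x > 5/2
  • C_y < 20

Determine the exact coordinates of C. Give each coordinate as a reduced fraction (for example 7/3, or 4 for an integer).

1. C_x = 13/2  [[AB ⟂ BC ⇒ 4x-1y-7=0] ∩ [|C−(5/2, 20)|²=17]]
2. C_y = 19  [[AB ⟂ BC ⇒ 4x-1y-7=0] ∩ [|C−(5/2, 20)|²=17]]
   so C = (13/2, 19)

C = (13/2, 19)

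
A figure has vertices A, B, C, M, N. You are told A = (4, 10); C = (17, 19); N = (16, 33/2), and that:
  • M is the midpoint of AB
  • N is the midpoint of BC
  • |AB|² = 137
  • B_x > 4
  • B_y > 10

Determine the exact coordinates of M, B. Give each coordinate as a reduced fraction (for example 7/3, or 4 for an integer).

M = (19/2, 12)
B = (15, 14)

1. B_x = 15  [B = 2·N−C = 2·(16, 33/2)−(17, 19)]
2. B_y = 14  [B = 2·N−C = 2·(16, 33/2)−(17, 19)]
   so B = (15, 14)
3. M_x = 19/2  [2·M = A+B = (4, 10)+(15, 14)]
4. M_y = 12  [2·M = A+B = (4, 10)+(15, 14)]
   so M = (19/2, 12)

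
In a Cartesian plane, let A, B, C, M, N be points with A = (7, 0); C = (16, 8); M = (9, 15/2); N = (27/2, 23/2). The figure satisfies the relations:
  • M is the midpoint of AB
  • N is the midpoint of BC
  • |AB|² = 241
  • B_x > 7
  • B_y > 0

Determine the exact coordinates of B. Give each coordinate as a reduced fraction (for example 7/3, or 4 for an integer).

1. B_x = 11  [B = 2·M−A = 2·(9, 15/2)−(7, 0)]
2. B_y = 15  [B = 2·M−A = 2·(9, 15/2)−(7, 0)]
   so B = (11, 15)

B = (11, 15)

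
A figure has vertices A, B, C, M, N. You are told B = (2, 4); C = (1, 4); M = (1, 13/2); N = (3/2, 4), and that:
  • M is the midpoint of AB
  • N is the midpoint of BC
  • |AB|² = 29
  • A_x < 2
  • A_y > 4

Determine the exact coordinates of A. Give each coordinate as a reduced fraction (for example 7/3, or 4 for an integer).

A = (0, 9)

1. A_x = 0  [A = 2·M−B = 2·(1, 13/2)−(2, 4)]
2. A_y = 9  [A = 2·M−B = 2·(1, 13/2)−(2, 4)]
   so A = (0, 9)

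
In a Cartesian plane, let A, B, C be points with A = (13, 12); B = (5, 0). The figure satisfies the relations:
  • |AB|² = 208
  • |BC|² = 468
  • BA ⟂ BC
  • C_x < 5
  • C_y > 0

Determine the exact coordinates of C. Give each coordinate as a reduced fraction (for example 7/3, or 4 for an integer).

C = (-13, 12)

1. C_x = -13  [[BA ⟂ BC ⇒ 8x+12y-40=0] ∩ [|C−(5, 0)|²=468]]
2. C_y = 12  [[BA ⟂ BC ⇒ 8x+12y-40=0] ∩ [|C−(5, 0)|²=468]]
   so C = (-13, 12)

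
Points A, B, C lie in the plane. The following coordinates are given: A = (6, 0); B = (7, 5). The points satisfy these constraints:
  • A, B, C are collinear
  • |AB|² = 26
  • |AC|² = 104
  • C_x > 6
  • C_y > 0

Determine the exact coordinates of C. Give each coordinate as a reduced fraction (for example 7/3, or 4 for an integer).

1. C_x = 8  [[A, B, C are collinear ⇒ -5x+1y+30=0] ∩ [|C−(6, 0)|²=104]]
2. C_y = 10  [[A, B, C are collinear ⇒ -5x+1y+30=0] ∩ [|C−(6, 0)|²=104]]
   so C = (8, 10)

C = (8, 10)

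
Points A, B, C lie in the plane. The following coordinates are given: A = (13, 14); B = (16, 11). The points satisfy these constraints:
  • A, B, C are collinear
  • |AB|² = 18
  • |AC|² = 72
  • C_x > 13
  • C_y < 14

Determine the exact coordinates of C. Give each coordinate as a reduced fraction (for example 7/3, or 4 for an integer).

C = (19, 8)

1. C_x = 19  [[A, B, C are collinear ⇒ 3x+3y-81=0] ∩ [|C−(13, 14)|²=72]]
2. C_y = 8  [[A, B, C are collinear ⇒ 3x+3y-81=0] ∩ [|C−(13, 14)|²=72]]
   so C = (19, 8)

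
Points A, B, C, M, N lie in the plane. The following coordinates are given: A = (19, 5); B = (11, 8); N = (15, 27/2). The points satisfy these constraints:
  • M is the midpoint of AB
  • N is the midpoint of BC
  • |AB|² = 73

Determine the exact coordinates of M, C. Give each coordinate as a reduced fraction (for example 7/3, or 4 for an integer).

M = (15, 13/2)
C = (19, 19)

1. M_x = 15  [2·M = A+B = (19, 5)+(11, 8)]
2. M_y = 13/2  [2·M = A+B = (19, 5)+(11, 8)]
   so M = (15, 13/2)
3. C_x = 19  [C = 2·N−B = 2·(15, 27/2)−(11, 8)]
4. C_y = 19  [C = 2·N−B = 2·(15, 27/2)−(11, 8)]
   so C = (19, 19)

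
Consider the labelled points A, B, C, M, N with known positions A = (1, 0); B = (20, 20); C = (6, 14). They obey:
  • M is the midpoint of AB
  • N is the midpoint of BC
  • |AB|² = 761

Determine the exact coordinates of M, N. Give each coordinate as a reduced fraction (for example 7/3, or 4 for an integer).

1. M_x = 21/2  [2·M = A+B = (1, 0)+(20, 20)]
2. M_y = 10  [2·M = A+B = (1, 0)+(20, 20)]
   so M = (21/2, 10)
3. N_x = 13  [2·N = B+C = (20, 20)+(6, 14)]
4. N_y = 17  [2·N = B+C = (20, 20)+(6, 14)]
   so N = (13, 17)

M = (21/2, 10)
N = (13, 17)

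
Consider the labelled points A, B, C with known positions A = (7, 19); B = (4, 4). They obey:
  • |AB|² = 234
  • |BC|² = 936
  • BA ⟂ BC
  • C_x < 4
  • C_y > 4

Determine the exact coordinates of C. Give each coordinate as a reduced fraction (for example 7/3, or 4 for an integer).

1. C_x = -26  [[BA ⟂ BC ⇒ 3x+15y-72=0] ∩ [|C−(4, 4)|²=936]]
2. C_y = 10  [[BA ⟂ BC ⇒ 3x+15y-72=0] ∩ [|C−(4, 4)|²=936]]
   so C = (-26, 10)

C = (-26, 10)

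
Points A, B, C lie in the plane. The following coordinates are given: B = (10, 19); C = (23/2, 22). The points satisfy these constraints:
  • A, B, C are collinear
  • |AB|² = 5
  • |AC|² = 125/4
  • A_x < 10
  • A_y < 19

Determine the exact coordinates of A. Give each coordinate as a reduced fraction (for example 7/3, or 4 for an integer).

A = (9, 17)

1. A_x = 9  [[A, B, C are collinear ⇒ -3x+3/2y+3/2=0] ∩ [|A−(10, 19)|²=5]]
2. A_y = 17  [[A, B, C are collinear ⇒ -3x+3/2y+3/2=0] ∩ [|A−(10, 19)|²=5]]
   so A = (9, 17)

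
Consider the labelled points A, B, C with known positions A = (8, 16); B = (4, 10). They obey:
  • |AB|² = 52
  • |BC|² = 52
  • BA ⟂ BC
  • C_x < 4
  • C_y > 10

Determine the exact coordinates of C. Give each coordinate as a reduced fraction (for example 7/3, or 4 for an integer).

1. C_x = -2  [[BA ⟂ BC ⇒ 4x+6y-76=0] ∩ [|C−(4, 10)|²=52]]
2. C_y = 14  [[BA ⟂ BC ⇒ 4x+6y-76=0] ∩ [|C−(4, 10)|²=52]]
   so C = (-2, 14)

C = (-2, 14)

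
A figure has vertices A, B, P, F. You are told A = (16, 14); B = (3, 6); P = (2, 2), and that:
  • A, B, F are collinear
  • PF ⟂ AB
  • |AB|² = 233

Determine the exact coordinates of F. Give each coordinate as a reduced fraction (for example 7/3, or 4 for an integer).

F = (114/233, 1038/233)

1. F_x = 114/233  [[A, B, F are collinear ⇒ 8x-13y+54=0] ∩ [PF ⟂ AB ⇒ -13x-8y+42=0]]
2. F_y = 1038/233  [[A, B, F are collinear ⇒ 8x-13y+54=0] ∩ [PF ⟂ AB ⇒ -13x-8y+42=0]]
   so F = (114/233, 1038/233)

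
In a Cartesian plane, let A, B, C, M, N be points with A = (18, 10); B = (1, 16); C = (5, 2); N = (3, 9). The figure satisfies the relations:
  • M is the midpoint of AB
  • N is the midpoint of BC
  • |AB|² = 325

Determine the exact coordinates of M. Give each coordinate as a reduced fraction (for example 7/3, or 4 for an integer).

M = (19/2, 13)

1. M_x = 19/2  [2·M = A+B = (18, 10)+(1, 16)]
2. M_y = 13  [2·M = A+B = (18, 10)+(1, 16)]
   so M = (19/2, 13)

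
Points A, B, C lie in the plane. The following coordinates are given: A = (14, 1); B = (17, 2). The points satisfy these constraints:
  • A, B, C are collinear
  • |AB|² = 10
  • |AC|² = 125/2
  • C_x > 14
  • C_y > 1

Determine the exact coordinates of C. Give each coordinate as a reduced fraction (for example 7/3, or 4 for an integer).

1. C_x = 43/2  [[A, B, C are collinear ⇒ -1x+3y+11=0] ∩ [|C−(14, 1)|²=125/2]]
2. C_y = 7/2  [[A, B, C are collinear ⇒ -1x+3y+11=0] ∩ [|C−(14, 1)|²=125/2]]
   so C = (43/2, 7/2)

C = (43/2, 7/2)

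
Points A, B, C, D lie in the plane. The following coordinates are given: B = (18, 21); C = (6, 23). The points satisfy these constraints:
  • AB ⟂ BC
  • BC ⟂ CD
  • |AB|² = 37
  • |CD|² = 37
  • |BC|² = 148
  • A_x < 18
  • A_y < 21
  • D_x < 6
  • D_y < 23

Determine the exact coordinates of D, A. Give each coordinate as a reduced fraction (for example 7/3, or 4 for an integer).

1. D_x = 5  [[BC ⟂ CD ⇒ -12x+2y+26=0] ∩ [|D−(6, 23)|²=37]]
2. D_y = 17  [[BC ⟂ CD ⇒ -12x+2y+26=0] ∩ [|D−(6, 23)|²=37]]
   so D = (5, 17)
3. A_x = 17  [[AB ⟂ BC ⇒ 12x-2y-174=0] ∩ [|A−(18, 21)|²=37]]
4. A_y = 15  [[AB ⟂ BC ⇒ 12x-2y-174=0] ∩ [|A−(18, 21)|²=37]]
   so A = (17, 15)

D = (5, 17)
A = (17, 15)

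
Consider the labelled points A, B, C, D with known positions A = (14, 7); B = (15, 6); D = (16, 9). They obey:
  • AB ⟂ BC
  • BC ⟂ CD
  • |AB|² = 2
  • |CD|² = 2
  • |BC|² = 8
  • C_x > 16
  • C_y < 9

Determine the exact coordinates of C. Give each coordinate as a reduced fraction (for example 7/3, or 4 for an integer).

1. C_x = 17  [[AB ⟂ BC ⇒ 1x-1y-9=0] ∩ [|C−(16, 9)|²=2]]
2. C_y = 8  [[AB ⟂ BC ⇒ 1x-1y-9=0] ∩ [|C−(16, 9)|²=2]]
   so C = (17, 8)

C = (17, 8)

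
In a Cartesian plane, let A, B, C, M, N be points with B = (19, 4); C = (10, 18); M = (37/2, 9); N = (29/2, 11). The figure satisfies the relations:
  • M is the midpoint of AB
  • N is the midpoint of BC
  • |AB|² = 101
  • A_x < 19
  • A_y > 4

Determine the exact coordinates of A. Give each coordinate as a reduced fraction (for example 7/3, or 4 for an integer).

A = (18, 14)

1. A_x = 18  [A = 2·M−B = 2·(37/2, 9)−(19, 4)]
2. A_y = 14  [A = 2·M−B = 2·(37/2, 9)−(19, 4)]
   so A = (18, 14)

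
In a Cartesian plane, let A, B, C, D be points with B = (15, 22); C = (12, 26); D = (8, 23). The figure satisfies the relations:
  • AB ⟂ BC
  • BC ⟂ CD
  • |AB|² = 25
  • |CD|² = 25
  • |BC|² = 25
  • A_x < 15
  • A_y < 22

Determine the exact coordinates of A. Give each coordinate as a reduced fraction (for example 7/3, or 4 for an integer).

1. A_x = 11  [[AB ⟂ BC ⇒ 3x-4y+43=0] ∩ [|A−(15, 22)|²=25]]
2. A_y = 19  [[AB ⟂ BC ⇒ 3x-4y+43=0] ∩ [|A−(15, 22)|²=25]]
   so A = (11, 19)

A = (11, 19)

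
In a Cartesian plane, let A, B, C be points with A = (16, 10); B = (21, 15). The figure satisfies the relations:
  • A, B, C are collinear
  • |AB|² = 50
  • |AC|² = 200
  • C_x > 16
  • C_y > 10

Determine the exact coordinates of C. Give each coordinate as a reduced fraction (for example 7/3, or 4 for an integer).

C = (26, 20)

1. C_x = 26  [[A, B, C are collinear ⇒ -5x+5y+30=0] ∩ [|C−(16, 10)|²=200]]
2. C_y = 20  [[A, B, C are collinear ⇒ -5x+5y+30=0] ∩ [|C−(16, 10)|²=200]]
   so C = (26, 20)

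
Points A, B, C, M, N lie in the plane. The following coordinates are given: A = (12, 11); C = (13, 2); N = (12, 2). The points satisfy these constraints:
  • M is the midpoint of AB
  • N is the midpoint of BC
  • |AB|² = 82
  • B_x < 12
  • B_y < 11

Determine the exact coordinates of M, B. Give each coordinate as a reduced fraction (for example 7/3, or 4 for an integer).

1. B_x = 11  [B = 2·N−C = 2·(12, 2)−(13, 2)]
2. B_y = 2  [B = 2·N−C = 2·(12, 2)−(13, 2)]
   so B = (11, 2)
3. M_x = 23/2  [2·M = A+B = (12, 11)+(11, 2)]
4. M_y = 13/2  [2·M = A+B = (12, 11)+(11, 2)]
   so M = (23/2, 13/2)

M = (23/2, 13/2)
B = (11, 2)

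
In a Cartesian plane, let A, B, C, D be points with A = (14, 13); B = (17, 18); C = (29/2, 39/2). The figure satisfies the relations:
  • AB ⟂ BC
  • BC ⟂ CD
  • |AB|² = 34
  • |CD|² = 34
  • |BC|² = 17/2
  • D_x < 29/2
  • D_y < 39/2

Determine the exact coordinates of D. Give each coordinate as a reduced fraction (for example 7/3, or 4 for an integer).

D = (23/2, 29/2)

1. D_x = 23/2  [[BC ⟂ CD ⇒ -5/2x+3/2y+7=0] ∩ [|D−(29/2, 39/2)|²=34]]
2. D_y = 29/2  [[BC ⟂ CD ⇒ -5/2x+3/2y+7=0] ∩ [|D−(29/2, 39/2)|²=34]]
   so D = (23/2, 29/2)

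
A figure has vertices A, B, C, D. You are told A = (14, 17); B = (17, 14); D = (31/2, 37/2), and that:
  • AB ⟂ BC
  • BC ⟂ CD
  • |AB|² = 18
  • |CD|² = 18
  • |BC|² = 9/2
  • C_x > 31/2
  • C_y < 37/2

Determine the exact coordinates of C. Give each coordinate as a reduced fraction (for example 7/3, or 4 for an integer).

1. C_x = 37/2  [[AB ⟂ BC ⇒ 3x-3y-9=0] ∩ [|C−(31/2, 37/2)|²=18]]
2. C_y = 31/2  [[AB ⟂ BC ⇒ 3x-3y-9=0] ∩ [|C−(31/2, 37/2)|²=18]]
   so C = (37/2, 31/2)

C = (37/2, 31/2)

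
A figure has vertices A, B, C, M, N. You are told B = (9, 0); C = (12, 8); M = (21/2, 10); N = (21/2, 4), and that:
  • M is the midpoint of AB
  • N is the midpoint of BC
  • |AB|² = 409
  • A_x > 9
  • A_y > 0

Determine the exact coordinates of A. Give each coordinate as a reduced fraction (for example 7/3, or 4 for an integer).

1. A_x = 12  [A = 2·M−B = 2·(21/2, 10)−(9, 0)]
2. A_y = 20  [A = 2·M−B = 2·(21/2, 10)−(9, 0)]
   so A = (12, 20)

A = (12, 20)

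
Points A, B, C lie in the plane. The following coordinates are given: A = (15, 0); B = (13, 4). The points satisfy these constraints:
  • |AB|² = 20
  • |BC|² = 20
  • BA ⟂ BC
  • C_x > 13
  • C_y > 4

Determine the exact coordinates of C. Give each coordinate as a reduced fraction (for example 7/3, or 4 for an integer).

1. C_x = 17  [[BA ⟂ BC ⇒ 2x-4y-10=0] ∩ [|C−(13, 4)|²=20]]
2. C_y = 6  [[BA ⟂ BC ⇒ 2x-4y-10=0] ∩ [|C−(13, 4)|²=20]]
   so C = (17, 6)

C = (17, 6)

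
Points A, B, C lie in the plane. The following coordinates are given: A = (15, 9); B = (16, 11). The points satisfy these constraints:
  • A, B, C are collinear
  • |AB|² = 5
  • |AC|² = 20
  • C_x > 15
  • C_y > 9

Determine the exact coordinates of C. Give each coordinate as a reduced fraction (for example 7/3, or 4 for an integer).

1. C_x = 17  [[A, B, C are collinear ⇒ -2x+1y+21=0] ∩ [|C−(15, 9)|²=20]]
2. C_y = 13  [[A, B, C are collinear ⇒ -2x+1y+21=0] ∩ [|C−(15, 9)|²=20]]
   so C = (17, 13)

C = (17, 13)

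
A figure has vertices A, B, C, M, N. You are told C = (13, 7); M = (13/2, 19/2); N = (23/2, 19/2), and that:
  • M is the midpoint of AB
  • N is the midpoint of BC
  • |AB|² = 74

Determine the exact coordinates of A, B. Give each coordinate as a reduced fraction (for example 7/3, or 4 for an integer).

1. B_x = 10  [B = 2·N−C = 2·(23/2, 19/2)−(13, 7)]
2. B_y = 12  [B = 2·N−C = 2·(23/2, 19/2)−(13, 7)]
   so B = (10, 12)
3. A_x = 3  [A = 2·M−B = 2·(13/2, 19/2)−(10, 12)]
4. A_y = 7  [A = 2·M−B = 2·(13/2, 19/2)−(10, 12)]
   so A = (3, 7)

A = (3, 7)
B = (10, 12)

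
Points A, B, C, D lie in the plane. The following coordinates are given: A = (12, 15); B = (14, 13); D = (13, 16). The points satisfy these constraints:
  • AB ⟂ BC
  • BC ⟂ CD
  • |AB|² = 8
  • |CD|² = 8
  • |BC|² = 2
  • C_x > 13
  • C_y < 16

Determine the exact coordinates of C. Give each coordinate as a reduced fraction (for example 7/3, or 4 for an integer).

C = (15, 14)

1. C_x = 15  [[AB ⟂ BC ⇒ 2x-2y-2=0] ∩ [|C−(13, 16)|²=8]]
2. C_y = 14  [[AB ⟂ BC ⇒ 2x-2y-2=0] ∩ [|C−(13, 16)|²=8]]
   so C = (15, 14)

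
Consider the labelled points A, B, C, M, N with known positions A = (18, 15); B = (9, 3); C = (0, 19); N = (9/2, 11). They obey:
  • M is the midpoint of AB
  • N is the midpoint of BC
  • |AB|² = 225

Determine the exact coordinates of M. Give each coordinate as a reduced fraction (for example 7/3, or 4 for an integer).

M = (27/2, 9)

1. M_x = 27/2  [2·M = A+B = (18, 15)+(9, 3)]
2. M_y = 9  [2·M = A+B = (18, 15)+(9, 3)]
   so M = (27/2, 9)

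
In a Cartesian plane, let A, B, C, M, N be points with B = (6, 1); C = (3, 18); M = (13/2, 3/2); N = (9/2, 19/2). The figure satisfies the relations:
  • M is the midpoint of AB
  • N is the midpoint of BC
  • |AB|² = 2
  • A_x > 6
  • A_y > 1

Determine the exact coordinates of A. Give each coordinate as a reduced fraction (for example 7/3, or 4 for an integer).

A = (7, 2)

1. A_x = 7  [A = 2·M−B = 2·(13/2, 3/2)−(6, 1)]
2. A_y = 2  [A = 2·M−B = 2·(13/2, 3/2)−(6, 1)]
   so A = (7, 2)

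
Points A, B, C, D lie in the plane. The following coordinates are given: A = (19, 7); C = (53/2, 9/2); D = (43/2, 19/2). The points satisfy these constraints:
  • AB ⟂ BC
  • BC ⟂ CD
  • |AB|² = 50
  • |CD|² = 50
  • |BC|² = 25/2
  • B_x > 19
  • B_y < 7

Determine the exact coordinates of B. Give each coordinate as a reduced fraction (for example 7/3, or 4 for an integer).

B = (24, 2)

1. B_x = 24  [[BC ⟂ CD ⇒ 5x-5y-110=0] ∩ [|B−(19, 7)|²=50]]
2. B_y = 2  [[BC ⟂ CD ⇒ 5x-5y-110=0] ∩ [|B−(19, 7)|²=50]]
   so B = (24, 2)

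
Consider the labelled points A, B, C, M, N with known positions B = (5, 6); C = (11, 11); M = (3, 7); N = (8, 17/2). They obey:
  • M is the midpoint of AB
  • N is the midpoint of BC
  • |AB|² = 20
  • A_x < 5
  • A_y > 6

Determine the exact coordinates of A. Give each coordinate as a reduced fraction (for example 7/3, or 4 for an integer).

1. A_x = 1  [A = 2·M−B = 2·(3, 7)−(5, 6)]
2. A_y = 8  [A = 2·M−B = 2·(3, 7)−(5, 6)]
   so A = (1, 8)

A = (1, 8)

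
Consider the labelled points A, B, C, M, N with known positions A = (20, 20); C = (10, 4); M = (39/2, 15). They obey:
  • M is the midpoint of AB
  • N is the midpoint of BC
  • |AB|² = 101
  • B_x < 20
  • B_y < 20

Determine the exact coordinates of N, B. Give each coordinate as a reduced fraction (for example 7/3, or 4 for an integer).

1. B_x = 19  [B = 2·M−A = 2·(39/2, 15)−(20, 20)]
2. B_y = 10  [B = 2·M−A = 2·(39/2, 15)−(20, 20)]
   so B = (19, 10)
3. N_x = 29/2  [2·N = B+C = (19, 10)+(10, 4)]
4. N_y = 7  [2·N = B+C = (19, 10)+(10, 4)]
   so N = (29/2, 7)

N = (29/2, 7)
B = (19, 10)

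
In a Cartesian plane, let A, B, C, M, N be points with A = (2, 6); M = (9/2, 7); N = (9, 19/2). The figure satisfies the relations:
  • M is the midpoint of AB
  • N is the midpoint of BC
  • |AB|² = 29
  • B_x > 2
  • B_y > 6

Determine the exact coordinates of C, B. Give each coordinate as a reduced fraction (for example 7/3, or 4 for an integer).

C = (11, 11)
B = (7, 8)

1. B_x = 7  [B = 2·M−A = 2·(9/2, 7)−(2, 6)]
2. B_y = 8  [B = 2·M−A = 2·(9/2, 7)−(2, 6)]
   so B = (7, 8)
3. C_x = 11  [C = 2·N−B = 2·(9, 19/2)−(7, 8)]
4. C_y = 11  [C = 2·N−B = 2·(9, 19/2)−(7, 8)]
   so C = (11, 11)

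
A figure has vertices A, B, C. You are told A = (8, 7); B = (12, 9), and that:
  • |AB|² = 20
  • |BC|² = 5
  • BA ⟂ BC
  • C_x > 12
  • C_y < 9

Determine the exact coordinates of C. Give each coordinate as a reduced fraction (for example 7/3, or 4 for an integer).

1. C_x = 13  [[BA ⟂ BC ⇒ -4x-2y+66=0] ∩ [|C−(12, 9)|²=5]]
2. C_y = 7  [[BA ⟂ BC ⇒ -4x-2y+66=0] ∩ [|C−(12, 9)|²=5]]
   so C = (13, 7)

C = (13, 7)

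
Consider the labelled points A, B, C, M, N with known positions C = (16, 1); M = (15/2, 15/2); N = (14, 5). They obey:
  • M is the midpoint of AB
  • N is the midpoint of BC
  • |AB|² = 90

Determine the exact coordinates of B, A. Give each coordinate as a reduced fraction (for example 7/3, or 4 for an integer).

B = (12, 9)
A = (3, 6)

1. B_x = 12  [B = 2·N−C = 2·(14, 5)−(16, 1)]
2. B_y = 9  [B = 2·N−C = 2·(14, 5)−(16, 1)]
   so B = (12, 9)
3. A_x = 3  [A = 2·M−B = 2·(15/2, 15/2)−(12, 9)]
4. A_y = 6  [A = 2·M−B = 2·(15/2, 15/2)−(12, 9)]
   so A = (3, 6)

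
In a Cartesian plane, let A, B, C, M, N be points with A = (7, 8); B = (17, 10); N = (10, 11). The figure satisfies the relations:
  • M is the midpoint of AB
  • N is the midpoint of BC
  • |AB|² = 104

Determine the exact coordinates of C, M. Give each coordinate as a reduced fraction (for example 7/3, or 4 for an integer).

1. M_x = 12  [2·M = A+B = (7, 8)+(17, 10)]
2. M_y = 9  [2·M = A+B = (7, 8)+(17, 10)]
   so M = (12, 9)
3. C_x = 3  [C = 2·N−B = 2·(10, 11)−(17, 10)]
4. C_y = 12  [C = 2·N−B = 2·(10, 11)−(17, 10)]
   so C = (3, 12)

C = (3, 12)
M = (12, 9)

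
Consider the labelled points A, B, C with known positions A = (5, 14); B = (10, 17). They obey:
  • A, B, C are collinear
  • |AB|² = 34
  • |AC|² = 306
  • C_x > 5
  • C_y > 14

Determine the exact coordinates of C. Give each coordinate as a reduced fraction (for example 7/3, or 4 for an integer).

C = (20, 23)

1. C_x = 20  [[A, B, C are collinear ⇒ -3x+5y-55=0] ∩ [|C−(5, 14)|²=306]]
2. C_y = 23  [[A, B, C are collinear ⇒ -3x+5y-55=0] ∩ [|C−(5, 14)|²=306]]
   so C = (20, 23)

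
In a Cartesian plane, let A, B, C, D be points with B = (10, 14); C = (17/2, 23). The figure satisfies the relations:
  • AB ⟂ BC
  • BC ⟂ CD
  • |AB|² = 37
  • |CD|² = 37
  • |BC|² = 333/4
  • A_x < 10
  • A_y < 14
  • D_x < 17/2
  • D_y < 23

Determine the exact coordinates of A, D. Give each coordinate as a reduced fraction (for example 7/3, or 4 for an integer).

A = (4, 13)
D = (5/2, 22)

1. A_x = 4  [[AB ⟂ BC ⇒ 3/2x-9y+111=0] ∩ [|A−(10, 14)|²=37]]
2. A_y = 13  [[AB ⟂ BC ⇒ 3/2x-9y+111=0] ∩ [|A−(10, 14)|²=37]]
   so A = (4, 13)
3. D_x = 5/2  [[BC ⟂ CD ⇒ -3/2x+9y-777/4=0] ∩ [|D−(17/2, 23)|²=37]]
4. D_y = 22  [[BC ⟂ CD ⇒ -3/2x+9y-777/4=0] ∩ [|D−(17/2, 23)|²=37]]
   so D = (5/2, 22)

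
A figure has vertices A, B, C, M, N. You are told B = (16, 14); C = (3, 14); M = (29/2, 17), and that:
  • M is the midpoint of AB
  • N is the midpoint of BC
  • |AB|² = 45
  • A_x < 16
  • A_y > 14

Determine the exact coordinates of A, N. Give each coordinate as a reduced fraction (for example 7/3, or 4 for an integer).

1. A_x = 13  [A = 2·M−B = 2·(29/2, 17)−(16, 14)]
2. A_y = 20  [A = 2·M−B = 2·(29/2, 17)−(16, 14)]
   so A = (13, 20)
3. N_x = 19/2  [2·N = B+C = (16, 14)+(3, 14)]
4. N_y = 14  [2·N = B+C = (16, 14)+(3, 14)]
   so N = (19/2, 14)

A = (13, 20)
N = (19/2, 14)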